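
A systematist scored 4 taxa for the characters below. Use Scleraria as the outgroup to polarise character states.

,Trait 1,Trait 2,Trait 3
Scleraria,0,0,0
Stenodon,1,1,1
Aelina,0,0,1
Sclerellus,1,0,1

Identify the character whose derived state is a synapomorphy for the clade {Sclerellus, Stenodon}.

The outgroup has state '0' for every character, so '1' is the derived state throughout.
Trait 1 (derived state '1') is shared by Sclerellus and Stenodon — a synapomorphy uniting that clade.
Trait 2 (derived state '1') is unique to Stenodon (autapomorphy; uninformative for grouping).
All ingroup taxa share the derived state '1' for Trait 3; it defines the ingroup but does not resolve relationships within it.
Most parsimonious ingroup topology: ((Stenodon,Sclerellus),Aelina).
The clade {Sclerellus, Stenodon} is supported by Trait 1: its derived state '1' occurs in exactly those taxa and in no other taxon (including the outgroup).

Trait 1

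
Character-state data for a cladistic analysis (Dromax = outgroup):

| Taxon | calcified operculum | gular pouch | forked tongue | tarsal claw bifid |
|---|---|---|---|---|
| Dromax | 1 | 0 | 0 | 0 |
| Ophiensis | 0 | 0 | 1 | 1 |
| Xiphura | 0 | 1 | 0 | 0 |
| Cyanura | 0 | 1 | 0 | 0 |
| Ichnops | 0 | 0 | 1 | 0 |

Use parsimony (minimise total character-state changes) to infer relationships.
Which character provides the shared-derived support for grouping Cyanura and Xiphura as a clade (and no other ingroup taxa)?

gular pouch

Character polarity is set by the outgroup: the derived state is whichever differs from the outgroup's state, so for calcified operculum the derived state is '0', and for the remaining characters it is '1'.
calcified operculum (derived state '0') is shared by all ingroup taxa — unites the whole ingroup.
gular pouch: derived state '1' in Cyanura and Xiphura only — synapomorphy for {Cyanura, Xiphura}.
Only Ichnops and Ophiensis show the derived state '1' for forked tongue, supporting them as a clade.
tarsal claw bifid (derived state '1') is unique to Ophiensis (autapomorphy; uninformative for grouping).
Most parsimonious ingroup topology: ((Ophiensis,Ichnops),(Xiphura,Cyanura)).
The clade {Cyanura, Xiphura} is supported by gular pouch: its derived state '1' occurs in exactly those taxa and in no other taxon (including the outgroup).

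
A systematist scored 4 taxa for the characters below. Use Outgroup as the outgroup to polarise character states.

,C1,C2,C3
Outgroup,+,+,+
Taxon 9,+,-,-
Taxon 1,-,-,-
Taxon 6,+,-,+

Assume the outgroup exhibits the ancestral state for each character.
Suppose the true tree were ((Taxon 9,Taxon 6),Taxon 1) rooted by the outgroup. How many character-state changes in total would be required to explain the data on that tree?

4

Map each character onto ((Taxon 9,Taxon 6),Taxon 1) (rooted by Outgroup) and count the minimum state changes it requires (Fitch parsimony):
C1: 1; C2: 1; C3: 2.
Total tree length = 4.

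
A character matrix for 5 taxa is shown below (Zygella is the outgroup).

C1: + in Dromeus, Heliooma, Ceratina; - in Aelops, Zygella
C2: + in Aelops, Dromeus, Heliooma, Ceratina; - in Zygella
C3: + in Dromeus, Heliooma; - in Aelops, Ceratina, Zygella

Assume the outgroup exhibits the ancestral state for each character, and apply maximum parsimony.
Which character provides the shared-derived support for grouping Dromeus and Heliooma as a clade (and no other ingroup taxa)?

C3

The outgroup has state '-' for every character, so '+' is the derived state throughout.
C1 (derived state '+') is shared by Ceratina, Dromeus, and Heliooma — a synapomorphy uniting that clade.
All ingroup taxa share the derived state '+' for C2; it defines the ingroup but does not resolve relationships within it.
C3: derived state '+' in Dromeus and Heliooma only — synapomorphy for {Dromeus, Heliooma}.
Most parsimonious ingroup topology: (Aelops,((Heliooma,Dromeus),Ceratina)).
The clade {Dromeus, Heliooma} is supported by C3: its derived state '+' occurs in exactly those taxa and in no other taxon (including the outgroup).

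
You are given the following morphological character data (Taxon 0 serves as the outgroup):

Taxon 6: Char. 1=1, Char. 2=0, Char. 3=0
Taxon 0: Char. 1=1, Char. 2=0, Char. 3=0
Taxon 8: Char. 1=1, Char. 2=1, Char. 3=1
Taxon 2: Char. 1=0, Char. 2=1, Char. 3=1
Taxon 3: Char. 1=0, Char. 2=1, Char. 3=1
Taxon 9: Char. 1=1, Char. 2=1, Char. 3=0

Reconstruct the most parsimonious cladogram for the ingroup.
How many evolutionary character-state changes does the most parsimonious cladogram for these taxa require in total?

Character polarity is set by the outgroup: the derived state is whichever differs from the outgroup's state, so for Char. 1 the derived state is '0', and for the remaining characters it is '1'.
Only Taxon 2 and Taxon 3 show the derived state '0' for Char. 1, supporting them as a clade.
Char. 2 (derived state '1') is shared by Taxon 2, Taxon 3, Taxon 8, and Taxon 9 — a synapomorphy uniting that clade.
Char. 3: derived state '1' in Taxon 2, Taxon 3, and Taxon 8 only — synapomorphy for {Taxon 2, Taxon 3, Taxon 8}.
Most parsimonious ingroup topology: (((Taxon 8,(Taxon 3,Taxon 2)),Taxon 9),Taxon 6).
Changes per character on this tree: Char. 1: 1; Char. 2: 1; Char. 3: 1.
Total = 3.

3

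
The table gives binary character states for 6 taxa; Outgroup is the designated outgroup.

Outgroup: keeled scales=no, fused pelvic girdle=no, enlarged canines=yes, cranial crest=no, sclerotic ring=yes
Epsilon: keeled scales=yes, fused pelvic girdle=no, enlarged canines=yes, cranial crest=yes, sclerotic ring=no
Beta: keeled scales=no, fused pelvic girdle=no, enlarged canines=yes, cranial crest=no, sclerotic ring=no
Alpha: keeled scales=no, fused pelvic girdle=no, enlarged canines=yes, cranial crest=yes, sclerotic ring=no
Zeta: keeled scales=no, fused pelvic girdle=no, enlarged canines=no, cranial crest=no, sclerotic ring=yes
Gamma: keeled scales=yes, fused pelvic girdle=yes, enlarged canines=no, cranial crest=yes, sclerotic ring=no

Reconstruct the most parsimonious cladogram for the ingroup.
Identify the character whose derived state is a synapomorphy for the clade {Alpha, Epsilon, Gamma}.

Character polarity is set by the outgroup: the derived state is whichever differs from the outgroup's state, so for enlarged canines, sclerotic ring the derived state is 'no', and for the remaining characters it is 'yes'.
keeled scales (derived state 'yes') is shared by Epsilon and Gamma — a synapomorphy uniting that clade.
fused pelvic girdle: derived state 'yes' in Gamma only — an autapomorphy, so it tells us nothing about relationships among taxa.
enlarged canines (state 'no') occurs in Gamma and Zeta but conflicts with the nesting implied by the other characters — most parsimoniously interpreted as homoplasy.
Only Alpha, Epsilon, and Gamma show the derived state 'yes' for cranial crest, supporting them as a clade.
sclerotic ring (derived state 'no') is shared by Alpha, Beta, Epsilon, and Gamma — a synapomorphy uniting that clade.
Most parsimonious ingroup topology: ((((Epsilon,Gamma),Alpha),Beta),Zeta).
The clade {Alpha, Epsilon, Gamma} is supported by cranial crest: its derived state 'yes' occurs in exactly those taxa and in no other taxon (including the outgroup).

cranial crest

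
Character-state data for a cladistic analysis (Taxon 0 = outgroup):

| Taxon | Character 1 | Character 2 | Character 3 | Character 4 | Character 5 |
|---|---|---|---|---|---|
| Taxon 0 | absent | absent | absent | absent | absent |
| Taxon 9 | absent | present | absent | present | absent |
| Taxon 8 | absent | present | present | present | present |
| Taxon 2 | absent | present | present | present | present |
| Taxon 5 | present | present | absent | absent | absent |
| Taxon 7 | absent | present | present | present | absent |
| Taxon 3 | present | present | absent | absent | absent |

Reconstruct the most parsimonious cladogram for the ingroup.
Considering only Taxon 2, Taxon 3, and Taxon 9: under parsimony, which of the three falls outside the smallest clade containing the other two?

Taxon 3

The outgroup has state 'absent' for every character, so 'present' is the derived state throughout.
Character 1 (derived state 'present') is shared by Taxon 3 and Taxon 5 — a synapomorphy uniting that clade.
All ingroup taxa share the derived state 'present' for Character 2; it defines the ingroup but does not resolve relationships within it.
Character 3: derived state 'present' in Taxon 2, Taxon 7, and Taxon 8 only — synapomorphy for {Taxon 2, Taxon 7, Taxon 8}.
Character 4 (derived state 'present') is shared by Taxon 2, Taxon 7, Taxon 8, and Taxon 9 — a synapomorphy uniting that clade.
Character 5: derived state 'present' in Taxon 2 and Taxon 8 only — synapomorphy for {Taxon 2, Taxon 8}.
Most parsimonious ingroup topology: ((Taxon 9,((Taxon 8,Taxon 2),Taxon 7)),(Taxon 5,Taxon 3)).
Taxon 2 and Taxon 9 share a more recent common ancestor with each other than either does with Taxon 3, so Taxon 3 is the least closely related of the three.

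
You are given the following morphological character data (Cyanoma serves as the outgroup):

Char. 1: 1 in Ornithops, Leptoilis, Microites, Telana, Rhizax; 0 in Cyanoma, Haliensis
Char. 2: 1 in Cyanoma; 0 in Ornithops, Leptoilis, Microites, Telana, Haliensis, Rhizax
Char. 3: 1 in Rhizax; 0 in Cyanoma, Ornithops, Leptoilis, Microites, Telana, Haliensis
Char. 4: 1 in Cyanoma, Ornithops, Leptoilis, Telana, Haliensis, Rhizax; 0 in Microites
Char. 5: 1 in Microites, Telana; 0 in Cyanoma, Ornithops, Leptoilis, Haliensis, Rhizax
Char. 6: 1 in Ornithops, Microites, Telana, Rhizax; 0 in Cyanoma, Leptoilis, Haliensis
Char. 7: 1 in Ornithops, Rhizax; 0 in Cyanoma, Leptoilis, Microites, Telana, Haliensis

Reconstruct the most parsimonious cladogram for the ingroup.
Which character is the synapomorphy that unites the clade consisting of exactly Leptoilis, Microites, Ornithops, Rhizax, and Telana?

Character polarity is set by the outgroup: the derived state is whichever differs from the outgroup's state, so for Char. 2, Char. 4 the derived state is '0', and for the remaining characters it is '1'.
Char. 1 (derived state '1') is shared by Leptoilis, Microites, Ornithops, Rhizax, and Telana — a synapomorphy uniting that clade.
All ingroup taxa share the derived state '0' for Char. 2; it defines the ingroup but does not resolve relationships within it.
Char. 3: derived state '1' in Rhizax only — an autapomorphy, so it tells us nothing about relationships among taxa.
Char. 4 (derived state '0') is unique to Microites (autapomorphy; uninformative for grouping).
Only Microites and Telana show the derived state '1' for Char. 5, supporting them as a clade.
Char. 6 (derived state '1') is shared by Microites, Ornithops, Rhizax, and Telana — a synapomorphy uniting that clade.
Char. 7 (derived state '1') is shared by Ornithops and Rhizax — a synapomorphy uniting that clade.
Most parsimonious ingroup topology: ((((Ornithops,Rhizax),(Microites,Telana)),Leptoilis),Haliensis).
The clade {Leptoilis, Microites, Ornithops, Rhizax, Telana} is supported by Char. 1: its derived state '1' occurs in exactly those taxa and in no other taxon (including the outgroup).

Char. 1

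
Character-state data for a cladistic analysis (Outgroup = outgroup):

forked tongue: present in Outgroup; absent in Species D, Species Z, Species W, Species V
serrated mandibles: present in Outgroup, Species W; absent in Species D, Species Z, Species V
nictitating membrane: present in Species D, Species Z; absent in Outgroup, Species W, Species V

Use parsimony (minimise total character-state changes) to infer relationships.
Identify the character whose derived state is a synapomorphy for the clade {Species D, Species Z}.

nictitating membrane

Character polarity is set by the outgroup: the derived state is whichever differs from the outgroup's state, so for forked tongue, serrated mandibles the derived state is 'absent', and for the remaining characters it is 'present'.
All ingroup taxa share the derived state 'absent' for forked tongue; it defines the ingroup but does not resolve relationships within it.
serrated mandibles (derived state 'absent') is shared by Species D, Species V, and Species Z — a synapomorphy uniting that clade.
nictitating membrane (derived state 'present') is shared by Species D and Species Z — a synapomorphy uniting that clade.
Most parsimonious ingroup topology: (((Species D,Species Z),Species V),Species W).
The clade {Species D, Species Z} is supported by nictitating membrane: its derived state 'present' occurs in exactly those taxa and in no other taxon (including the outgroup).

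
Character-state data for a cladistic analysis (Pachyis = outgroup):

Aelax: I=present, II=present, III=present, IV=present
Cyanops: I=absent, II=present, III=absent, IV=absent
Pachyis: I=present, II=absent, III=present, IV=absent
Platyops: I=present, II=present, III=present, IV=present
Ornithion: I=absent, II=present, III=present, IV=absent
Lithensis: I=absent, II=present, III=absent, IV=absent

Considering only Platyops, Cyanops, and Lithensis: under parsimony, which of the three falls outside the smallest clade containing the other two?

Character polarity is set by the outgroup: the derived state is whichever differs from the outgroup's state, so for I, III the derived state is 'absent', and for the remaining characters it is 'present'.
I (derived state 'absent') is shared by Cyanops, Lithensis, and Ornithion — a synapomorphy uniting that clade.
II (derived state 'present') is shared by all ingroup taxa — unites the whole ingroup.
III: derived state 'absent' in Cyanops and Lithensis only — synapomorphy for {Cyanops, Lithensis}.
IV (derived state 'present') is shared by Aelax and Platyops — a synapomorphy uniting that clade.
Most parsimonious ingroup topology: ((Aelax,Platyops),(Ornithion,(Lithensis,Cyanops))).
Cyanops and Lithensis share a more recent common ancestor with each other than either does with Platyops, so Platyops is the least closely related of the three.

Platyops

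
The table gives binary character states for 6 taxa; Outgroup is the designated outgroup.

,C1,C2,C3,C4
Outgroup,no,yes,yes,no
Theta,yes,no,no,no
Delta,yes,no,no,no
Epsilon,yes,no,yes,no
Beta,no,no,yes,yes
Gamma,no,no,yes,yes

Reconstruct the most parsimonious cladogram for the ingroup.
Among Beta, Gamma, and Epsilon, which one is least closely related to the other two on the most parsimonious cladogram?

Epsilon

Character polarity is set by the outgroup: the derived state is whichever differs from the outgroup's state, so for C2, C3 the derived state is 'no', and for the remaining characters it is 'yes'.
Only Delta, Epsilon, and Theta show the derived state 'yes' for C1, supporting them as a clade.
All ingroup taxa share the derived state 'no' for C2; it defines the ingroup but does not resolve relationships within it.
Only Delta and Theta show the derived state 'no' for C3, supporting them as a clade.
C4: derived state 'yes' in Beta and Gamma only — synapomorphy for {Beta, Gamma}.
Most parsimonious ingroup topology: (((Theta,Delta),Epsilon),(Beta,Gamma)).
Beta and Gamma share a more recent common ancestor with each other than either does with Epsilon, so Epsilon is the least closely related of the three.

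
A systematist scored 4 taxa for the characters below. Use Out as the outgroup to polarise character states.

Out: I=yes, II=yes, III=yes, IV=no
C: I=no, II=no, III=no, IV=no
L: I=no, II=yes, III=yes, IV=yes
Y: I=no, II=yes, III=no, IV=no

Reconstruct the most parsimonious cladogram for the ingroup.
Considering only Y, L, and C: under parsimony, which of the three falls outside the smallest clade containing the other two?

L

Character polarity is set by the outgroup: the derived state is whichever differs from the outgroup's state, so for I, II, III the derived state is 'no', and for the remaining characters it is 'yes'.
All ingroup taxa share the derived state 'no' for I; it defines the ingroup but does not resolve relationships within it.
II: derived state 'no' in C only — an autapomorphy, so it tells us nothing about relationships among taxa.
III: derived state 'no' in C and Y only — synapomorphy for {C, Y}.
IV: derived state 'yes' in L only — an autapomorphy, so it tells us nothing about relationships among taxa.
Most parsimonious ingroup topology: ((C,Y),L).
Y and C share a more recent common ancestor with each other than either does with L, so L is the least closely related of the three.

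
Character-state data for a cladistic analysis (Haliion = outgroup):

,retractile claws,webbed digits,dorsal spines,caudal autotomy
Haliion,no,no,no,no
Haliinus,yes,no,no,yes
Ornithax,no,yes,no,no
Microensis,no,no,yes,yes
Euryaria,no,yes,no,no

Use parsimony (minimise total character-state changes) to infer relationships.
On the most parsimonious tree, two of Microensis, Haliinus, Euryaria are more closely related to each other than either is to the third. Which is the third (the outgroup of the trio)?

Euryaria

The outgroup has state 'no' for every character, so 'yes' is the derived state throughout.
retractile claws: derived state 'yes' in Haliinus only — an autapomorphy, so it tells us nothing about relationships among taxa.
Only Euryaria and Ornithax show the derived state 'yes' for webbed digits, supporting them as a clade.
dorsal spines: derived state 'yes' in Microensis only — an autapomorphy, so it tells us nothing about relationships among taxa.
caudal autotomy: derived state 'yes' in Haliinus and Microensis only — synapomorphy for {Haliinus, Microensis}.
Most parsimonious ingroup topology: ((Haliinus,Microensis),(Ornithax,Euryaria)).
Haliinus and Microensis share a more recent common ancestor with each other than either does with Euryaria, so Euryaria is the least closely related of the three.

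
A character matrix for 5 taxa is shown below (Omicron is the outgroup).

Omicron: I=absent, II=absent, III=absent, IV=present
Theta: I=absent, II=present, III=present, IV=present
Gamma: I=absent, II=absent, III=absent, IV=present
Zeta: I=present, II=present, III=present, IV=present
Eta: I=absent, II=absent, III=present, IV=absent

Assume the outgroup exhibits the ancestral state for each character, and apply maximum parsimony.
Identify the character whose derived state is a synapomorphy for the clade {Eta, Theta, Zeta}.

III

Character polarity is set by the outgroup: the derived state is whichever differs from the outgroup's state, so for IV the derived state is 'absent', and for the remaining characters it is 'present'.
I (derived state 'present') is unique to Zeta (autapomorphy; uninformative for grouping).
Only Theta and Zeta show the derived state 'present' for II, supporting them as a clade.
III: derived state 'present' in Eta, Theta, and Zeta only — synapomorphy for {Eta, Theta, Zeta}.
IV: derived state 'absent' in Eta only — an autapomorphy, so it tells us nothing about relationships among taxa.
Most parsimonious ingroup topology: (((Theta,Zeta),Eta),Gamma).
The clade {Eta, Theta, Zeta} is supported by III: its derived state 'present' occurs in exactly those taxa and in no other taxon (including the outgroup).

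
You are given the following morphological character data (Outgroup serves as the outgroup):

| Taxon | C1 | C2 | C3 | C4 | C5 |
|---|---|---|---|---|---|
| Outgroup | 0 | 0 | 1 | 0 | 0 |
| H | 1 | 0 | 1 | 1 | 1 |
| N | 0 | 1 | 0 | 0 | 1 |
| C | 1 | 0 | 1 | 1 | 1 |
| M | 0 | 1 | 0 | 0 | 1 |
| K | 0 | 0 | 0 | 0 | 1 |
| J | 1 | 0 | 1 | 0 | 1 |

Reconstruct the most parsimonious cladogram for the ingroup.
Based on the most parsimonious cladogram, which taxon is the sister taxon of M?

N

Character polarity is set by the outgroup: the derived state is whichever differs from the outgroup's state, so for C3 the derived state is '0', and for the remaining characters it is '1'.
Only C, H, and J show the derived state '1' for C1, supporting them as a clade.
C2: derived state '1' in M and N only — synapomorphy for {M, N}.
Only K, M, and N show the derived state '0' for C3, supporting them as a clade.
Only C and H show the derived state '1' for C4, supporting them as a clade.
All ingroup taxa share the derived state '1' for C5; it defines the ingroup but does not resolve relationships within it.
Most parsimonious ingroup topology: (((H,C),J),((N,M),K)).
M and N form a cherry on this tree, so they are sister taxa.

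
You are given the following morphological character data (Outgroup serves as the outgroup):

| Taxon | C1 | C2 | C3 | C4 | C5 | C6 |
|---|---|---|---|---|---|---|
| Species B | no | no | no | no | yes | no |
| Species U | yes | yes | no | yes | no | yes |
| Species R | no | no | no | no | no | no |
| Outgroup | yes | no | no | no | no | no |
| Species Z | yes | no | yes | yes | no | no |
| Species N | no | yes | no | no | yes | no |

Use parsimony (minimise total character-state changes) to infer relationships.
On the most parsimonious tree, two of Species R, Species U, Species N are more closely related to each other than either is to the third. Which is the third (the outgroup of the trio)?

Character polarity is set by the outgroup: the derived state is whichever differs from the outgroup's state, so for C1 the derived state is 'no', and for the remaining characters it is 'yes'.
C1: derived state 'no' in Species B, Species N, and Species R only — synapomorphy for {Species B, Species N, Species R}.
C2 groups Species N and Species U, which is incompatible with the clades supported by the remaining characters; treating it as convergent (homoplasy) costs fewer steps than any alternative tree.
C3 (derived state 'yes') is unique to Species Z (autapomorphy; uninformative for grouping).
C4 (derived state 'yes') is shared by Species U and Species Z — a synapomorphy uniting that clade.
C5 (derived state 'yes') is shared by Species B and Species N — a synapomorphy uniting that clade.
C6 (derived state 'yes') is unique to Species U (autapomorphy; uninformative for grouping).
Most parsimonious ingroup topology: (((Species B,Species N),Species R),(Species U,Species Z)).
Species N and Species R share a more recent common ancestor with each other than either does with Species U, so Species U is the least closely related of the three.

Species U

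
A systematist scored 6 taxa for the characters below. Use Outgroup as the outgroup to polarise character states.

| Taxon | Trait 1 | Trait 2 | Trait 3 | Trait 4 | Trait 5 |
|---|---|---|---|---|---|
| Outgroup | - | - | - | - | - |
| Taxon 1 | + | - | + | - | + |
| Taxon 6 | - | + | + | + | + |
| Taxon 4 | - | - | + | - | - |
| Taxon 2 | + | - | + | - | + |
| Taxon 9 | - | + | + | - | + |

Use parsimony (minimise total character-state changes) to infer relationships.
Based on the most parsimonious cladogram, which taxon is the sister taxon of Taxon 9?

Taxon 6

The outgroup has state '-' for every character, so '+' is the derived state throughout.
Only Taxon 1 and Taxon 2 show the derived state '+' for Trait 1, supporting them as a clade.
Only Taxon 6 and Taxon 9 show the derived state '+' for Trait 2, supporting them as a clade.
All ingroup taxa share the derived state '+' for Trait 3; it defines the ingroup but does not resolve relationships within it.
Trait 4 (derived state '+') is unique to Taxon 6 (autapomorphy; uninformative for grouping).
Only Taxon 1, Taxon 2, Taxon 6, and Taxon 9 show the derived state '+' for Trait 5, supporting them as a clade.
Most parsimonious ingroup topology: (((Taxon 1,Taxon 2),(Taxon 6,Taxon 9)),Taxon 4).
Taxon 9 and Taxon 6 form a cherry on this tree, so they are sister taxa.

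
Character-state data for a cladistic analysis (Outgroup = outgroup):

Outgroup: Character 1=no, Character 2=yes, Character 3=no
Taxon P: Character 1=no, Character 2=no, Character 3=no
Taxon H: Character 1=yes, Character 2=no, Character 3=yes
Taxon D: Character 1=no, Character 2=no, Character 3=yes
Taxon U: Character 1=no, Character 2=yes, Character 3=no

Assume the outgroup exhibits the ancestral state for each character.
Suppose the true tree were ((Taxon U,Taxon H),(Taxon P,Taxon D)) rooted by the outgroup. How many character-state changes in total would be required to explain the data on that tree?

Map each character onto ((Taxon U,Taxon H),(Taxon P,Taxon D)) (rooted by Outgroup) and count the minimum state changes it requires (Fitch parsimony):
Character 1: 1; Character 2: 2; Character 3: 2.
Total tree length = 5.

5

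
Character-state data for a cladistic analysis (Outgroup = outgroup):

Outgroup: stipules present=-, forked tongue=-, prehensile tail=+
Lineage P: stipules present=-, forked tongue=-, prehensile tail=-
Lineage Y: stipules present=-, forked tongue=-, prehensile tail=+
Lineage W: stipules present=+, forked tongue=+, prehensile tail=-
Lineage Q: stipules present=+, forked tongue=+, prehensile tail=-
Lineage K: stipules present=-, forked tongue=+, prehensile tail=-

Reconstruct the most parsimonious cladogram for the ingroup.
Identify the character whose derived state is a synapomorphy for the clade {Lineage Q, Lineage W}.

Character polarity is set by the outgroup: the derived state is whichever differs from the outgroup's state, so for prehensile tail the derived state is '-', and for the remaining characters it is '+'.
stipules present: derived state '+' in Lineage Q and Lineage W only — synapomorphy for {Lineage Q, Lineage W}.
Only Lineage K, Lineage Q, and Lineage W show the derived state '+' for forked tongue, supporting them as a clade.
prehensile tail (derived state '-') is shared by Lineage K, Lineage P, Lineage Q, and Lineage W — a synapomorphy uniting that clade.
Most parsimonious ingroup topology: ((Lineage P,((Lineage W,Lineage Q),Lineage K)),Lineage Y).
The clade {Lineage Q, Lineage W} is supported by stipules present: its derived state '+' occurs in exactly those taxa and in no other taxon (including the outgroup).

stipules present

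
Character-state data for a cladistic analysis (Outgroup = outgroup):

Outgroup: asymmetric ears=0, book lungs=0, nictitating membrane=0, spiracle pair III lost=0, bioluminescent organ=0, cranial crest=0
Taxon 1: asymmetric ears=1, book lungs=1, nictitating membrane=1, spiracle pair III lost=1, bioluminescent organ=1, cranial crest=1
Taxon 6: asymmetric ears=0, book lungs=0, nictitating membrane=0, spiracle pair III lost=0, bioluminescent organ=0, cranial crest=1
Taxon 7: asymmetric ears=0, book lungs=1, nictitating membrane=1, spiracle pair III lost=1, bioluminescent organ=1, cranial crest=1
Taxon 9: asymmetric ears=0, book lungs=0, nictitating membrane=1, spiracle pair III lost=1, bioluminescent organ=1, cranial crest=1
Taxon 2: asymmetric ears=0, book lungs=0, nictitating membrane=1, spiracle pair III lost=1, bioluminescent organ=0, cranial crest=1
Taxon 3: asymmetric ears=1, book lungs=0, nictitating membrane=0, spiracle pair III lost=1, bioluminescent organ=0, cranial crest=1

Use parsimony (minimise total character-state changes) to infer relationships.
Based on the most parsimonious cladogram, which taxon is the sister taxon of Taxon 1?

The outgroup has state '0' for every character, so '1' is the derived state throughout.
asymmetric ears (state '1') occurs in Taxon 1 and Taxon 3 but conflicts with the nesting implied by the other characters — most parsimoniously interpreted as homoplasy.
Only Taxon 1 and Taxon 7 show the derived state '1' for book lungs, supporting them as a clade.
nictitating membrane (derived state '1') is shared by Taxon 1, Taxon 2, Taxon 7, and Taxon 9 — a synapomorphy uniting that clade.
Only Taxon 1, Taxon 2, Taxon 3, Taxon 7, and Taxon 9 show the derived state '1' for spiracle pair III lost, supporting them as a clade.
Only Taxon 1, Taxon 7, and Taxon 9 show the derived state '1' for bioluminescent organ, supporting them as a clade.
cranial crest (derived state '1') is shared by all ingroup taxa — unites the whole ingroup.
Most parsimonious ingroup topology: (((((Taxon 1,Taxon 7),Taxon 9),Taxon 2),Taxon 3),Taxon 6).
Taxon 1 and Taxon 7 form a cherry on this tree, so they are sister taxa.

Taxon 7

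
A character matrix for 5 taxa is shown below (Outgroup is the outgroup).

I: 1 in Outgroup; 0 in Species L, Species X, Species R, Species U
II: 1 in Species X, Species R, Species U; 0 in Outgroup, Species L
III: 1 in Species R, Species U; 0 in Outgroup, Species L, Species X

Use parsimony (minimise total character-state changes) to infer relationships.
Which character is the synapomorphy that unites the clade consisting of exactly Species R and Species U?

III

Character polarity is set by the outgroup: the derived state is whichever differs from the outgroup's state, so for I the derived state is '0', and for the remaining characters it is '1'.
I (derived state '0') is shared by all ingroup taxa — unites the whole ingroup.
II (derived state '1') is shared by Species R, Species U, and Species X — a synapomorphy uniting that clade.
Only Species R and Species U show the derived state '1' for III, supporting them as a clade.
Most parsimonious ingroup topology: (Species L,(Species X,(Species R,Species U))).
The clade {Species R, Species U} is supported by III: its derived state '1' occurs in exactly those taxa and in no other taxon (including the outgroup).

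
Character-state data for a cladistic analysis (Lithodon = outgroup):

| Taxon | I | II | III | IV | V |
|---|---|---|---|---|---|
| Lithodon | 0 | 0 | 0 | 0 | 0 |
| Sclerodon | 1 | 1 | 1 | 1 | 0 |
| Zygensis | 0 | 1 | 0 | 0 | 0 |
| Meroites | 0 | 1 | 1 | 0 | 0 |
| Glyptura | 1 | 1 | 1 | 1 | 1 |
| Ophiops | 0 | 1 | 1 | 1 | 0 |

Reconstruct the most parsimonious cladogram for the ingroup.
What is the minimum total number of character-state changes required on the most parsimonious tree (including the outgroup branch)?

5

The outgroup has state '0' for every character, so '1' is the derived state throughout.
I (derived state '1') is shared by Glyptura and Sclerodon — a synapomorphy uniting that clade.
II (derived state '1') is shared by all ingroup taxa — unites the whole ingroup.
Only Glyptura, Meroites, Ophiops, and Sclerodon show the derived state '1' for III, supporting them as a clade.
IV: derived state '1' in Glyptura, Ophiops, and Sclerodon only — synapomorphy for {Glyptura, Ophiops, Sclerodon}.
V (derived state '1') is unique to Glyptura (autapomorphy; uninformative for grouping).
Most parsimonious ingroup topology: ((((Sclerodon,Glyptura),Ophiops),Meroites),Zygensis).
Changes per character on this tree: I: 1; II: 1; III: 1; IV: 1; V: 1.
Total = 5.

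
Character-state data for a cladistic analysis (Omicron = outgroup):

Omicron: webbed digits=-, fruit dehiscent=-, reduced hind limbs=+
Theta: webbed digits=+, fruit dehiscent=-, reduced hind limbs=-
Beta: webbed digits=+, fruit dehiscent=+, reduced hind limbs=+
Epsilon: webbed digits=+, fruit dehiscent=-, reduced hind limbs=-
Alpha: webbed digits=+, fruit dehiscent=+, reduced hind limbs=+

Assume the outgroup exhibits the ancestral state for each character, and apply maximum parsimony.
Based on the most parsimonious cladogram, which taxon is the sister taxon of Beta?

Character polarity is set by the outgroup: the derived state is whichever differs from the outgroup's state, so for reduced hind limbs the derived state is '-', and for the remaining characters it is '+'.
webbed digits (derived state '+') is shared by all ingroup taxa — unites the whole ingroup.
fruit dehiscent (derived state '+') is shared by Alpha and Beta — a synapomorphy uniting that clade.
reduced hind limbs (derived state '-') is shared by Epsilon and Theta — a synapomorphy uniting that clade.
Most parsimonious ingroup topology: ((Theta,Epsilon),(Beta,Alpha)).
Beta and Alpha form a cherry on this tree, so they are sister taxa.

Alpha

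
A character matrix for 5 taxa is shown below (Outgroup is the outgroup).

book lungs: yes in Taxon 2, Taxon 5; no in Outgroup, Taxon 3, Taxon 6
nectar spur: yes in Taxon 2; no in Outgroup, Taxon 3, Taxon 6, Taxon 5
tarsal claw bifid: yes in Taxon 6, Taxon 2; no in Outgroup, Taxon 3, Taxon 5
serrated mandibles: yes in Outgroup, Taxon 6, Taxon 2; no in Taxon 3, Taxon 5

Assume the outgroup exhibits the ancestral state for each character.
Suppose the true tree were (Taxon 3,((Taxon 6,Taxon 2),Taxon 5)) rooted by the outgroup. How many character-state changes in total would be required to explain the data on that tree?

Map each character onto (Taxon 3,((Taxon 6,Taxon 2),Taxon 5)) (rooted by Outgroup) and count the minimum state changes it requires (Fitch parsimony):
book lungs: 2; nectar spur: 1; tarsal claw bifid: 1; serrated mandibles: 2.
Total tree length = 6.

6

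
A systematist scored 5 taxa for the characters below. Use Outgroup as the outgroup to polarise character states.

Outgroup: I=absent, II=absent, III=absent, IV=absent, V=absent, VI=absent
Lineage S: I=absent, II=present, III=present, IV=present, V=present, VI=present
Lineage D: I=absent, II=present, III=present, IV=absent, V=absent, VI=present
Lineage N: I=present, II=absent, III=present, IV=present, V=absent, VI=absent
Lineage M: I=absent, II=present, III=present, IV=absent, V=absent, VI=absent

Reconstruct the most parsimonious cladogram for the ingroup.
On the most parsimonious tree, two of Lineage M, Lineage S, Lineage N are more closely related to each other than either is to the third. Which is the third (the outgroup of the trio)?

The outgroup has state 'absent' for every character, so 'present' is the derived state throughout.
I: derived state 'present' in Lineage N only — an autapomorphy, so it tells us nothing about relationships among taxa.
II: derived state 'present' in Lineage D, Lineage M, and Lineage S only — synapomorphy for {Lineage D, Lineage M, Lineage S}.
All ingroup taxa share the derived state 'present' for III; it defines the ingroup but does not resolve relationships within it.
IV groups Lineage N and Lineage S, which is incompatible with the clades supported by the remaining characters; treating it as convergent (homoplasy) costs fewer steps than any alternative tree.
V: derived state 'present' in Lineage S only — an autapomorphy, so it tells us nothing about relationships among taxa.
VI (derived state 'present') is shared by Lineage D and Lineage S — a synapomorphy uniting that clade.
Most parsimonious ingroup topology: ((Lineage M,(Lineage D,Lineage S)),Lineage N).
Lineage M and Lineage S share a more recent common ancestor with each other than either does with Lineage N, so Lineage N is the least closely related of the three.

Lineage N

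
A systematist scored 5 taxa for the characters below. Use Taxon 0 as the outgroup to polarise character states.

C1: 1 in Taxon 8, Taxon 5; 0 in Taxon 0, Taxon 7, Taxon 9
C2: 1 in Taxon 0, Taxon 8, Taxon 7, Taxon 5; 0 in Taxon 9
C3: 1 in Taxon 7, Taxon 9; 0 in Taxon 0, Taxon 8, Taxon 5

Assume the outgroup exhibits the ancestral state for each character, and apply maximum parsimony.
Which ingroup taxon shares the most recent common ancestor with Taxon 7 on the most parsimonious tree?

Character polarity is set by the outgroup: the derived state is whichever differs from the outgroup's state, so for C2 the derived state is '0', and for the remaining characters it is '1'.
C1 (derived state '1') is shared by Taxon 5 and Taxon 8 — a synapomorphy uniting that clade.
C2: derived state '0' in Taxon 9 only — an autapomorphy, so it tells us nothing about relationships among taxa.
C3 (derived state '1') is shared by Taxon 7 and Taxon 9 — a synapomorphy uniting that clade.
Most parsimonious ingroup topology: ((Taxon 8,Taxon 5),(Taxon 7,Taxon 9)).
Taxon 7 and Taxon 9 form a cherry on this tree, so they are sister taxa.

Taxon 9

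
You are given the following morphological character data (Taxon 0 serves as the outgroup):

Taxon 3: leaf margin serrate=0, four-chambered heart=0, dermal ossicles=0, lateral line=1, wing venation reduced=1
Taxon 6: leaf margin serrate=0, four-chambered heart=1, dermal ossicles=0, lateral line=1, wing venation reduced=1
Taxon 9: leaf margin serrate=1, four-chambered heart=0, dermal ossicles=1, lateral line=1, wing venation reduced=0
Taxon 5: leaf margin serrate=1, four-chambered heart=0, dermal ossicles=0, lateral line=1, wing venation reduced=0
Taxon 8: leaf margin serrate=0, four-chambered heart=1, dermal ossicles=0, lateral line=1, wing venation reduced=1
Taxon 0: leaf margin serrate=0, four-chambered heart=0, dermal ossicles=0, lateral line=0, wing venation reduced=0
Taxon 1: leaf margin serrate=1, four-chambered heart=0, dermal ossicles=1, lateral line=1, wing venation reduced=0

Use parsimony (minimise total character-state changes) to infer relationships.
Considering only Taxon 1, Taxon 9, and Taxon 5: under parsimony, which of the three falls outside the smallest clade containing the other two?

Taxon 5

The outgroup has state '0' for every character, so '1' is the derived state throughout.
leaf margin serrate (derived state '1') is shared by Taxon 1, Taxon 5, and Taxon 9 — a synapomorphy uniting that clade.
Only Taxon 6 and Taxon 8 show the derived state '1' for four-chambered heart, supporting them as a clade.
dermal ossicles (derived state '1') is shared by Taxon 1 and Taxon 9 — a synapomorphy uniting that clade.
All ingroup taxa share the derived state '1' for lateral line; it defines the ingroup but does not resolve relationships within it.
Only Taxon 3, Taxon 6, and Taxon 8 show the derived state '1' for wing venation reduced, supporting them as a clade.
Most parsimonious ingroup topology: (((Taxon 6,Taxon 8),Taxon 3),((Taxon 1,Taxon 9),Taxon 5)).
Taxon 1 and Taxon 9 share a more recent common ancestor with each other than either does with Taxon 5, so Taxon 5 is the least closely related of the three.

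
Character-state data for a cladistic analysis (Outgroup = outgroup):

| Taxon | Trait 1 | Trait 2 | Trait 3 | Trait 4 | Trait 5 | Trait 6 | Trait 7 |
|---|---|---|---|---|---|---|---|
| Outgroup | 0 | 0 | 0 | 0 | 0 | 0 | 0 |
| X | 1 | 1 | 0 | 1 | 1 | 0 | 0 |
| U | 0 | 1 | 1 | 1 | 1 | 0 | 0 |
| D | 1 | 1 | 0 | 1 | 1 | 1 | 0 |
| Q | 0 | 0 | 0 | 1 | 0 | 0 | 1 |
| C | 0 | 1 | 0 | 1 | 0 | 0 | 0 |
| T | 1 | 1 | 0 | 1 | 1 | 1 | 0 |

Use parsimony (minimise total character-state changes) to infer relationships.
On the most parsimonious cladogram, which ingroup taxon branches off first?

The outgroup has state '0' for every character, so '1' is the derived state throughout.
Trait 1: derived state '1' in D, T, and X only — synapomorphy for {D, T, X}.
Trait 2 (derived state '1') is shared by C, D, T, U, and X — a synapomorphy uniting that clade.
Trait 3 (derived state '1') is unique to U (autapomorphy; uninformative for grouping).
All ingroup taxa share the derived state '1' for Trait 4; it defines the ingroup but does not resolve relationships within it.
Only D, T, U, and X show the derived state '1' for Trait 5, supporting them as a clade.
Trait 6 (derived state '1') is shared by D and T — a synapomorphy uniting that clade.
Trait 7 (derived state '1') is unique to Q (autapomorphy; uninformative for grouping).
Most parsimonious ingroup topology: ((((X,(D,T)),U),C),Q).
Q is sister to the clade containing all other ingroup taxa, so it is the earliest-diverging (most basal) ingroup lineage.

Q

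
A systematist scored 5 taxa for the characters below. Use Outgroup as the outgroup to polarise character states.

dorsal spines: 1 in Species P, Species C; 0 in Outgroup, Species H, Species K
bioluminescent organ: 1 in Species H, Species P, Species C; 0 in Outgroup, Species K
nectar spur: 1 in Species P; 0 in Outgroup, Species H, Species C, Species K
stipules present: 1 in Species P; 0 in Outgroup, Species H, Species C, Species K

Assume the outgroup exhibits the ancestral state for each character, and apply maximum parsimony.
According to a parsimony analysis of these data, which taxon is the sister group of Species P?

Species C

The outgroup has state '0' for every character, so '1' is the derived state throughout.
dorsal spines: derived state '1' in Species C and Species P only — synapomorphy for {Species C, Species P}.
bioluminescent organ: derived state '1' in Species C, Species H, and Species P only — synapomorphy for {Species C, Species H, Species P}.
nectar spur: derived state '1' in Species P only — an autapomorphy, so it tells us nothing about relationships among taxa.
stipules present (derived state '1') is unique to Species P (autapomorphy; uninformative for grouping).
Most parsimonious ingroup topology: ((Species H,(Species P,Species C)),Species K).
Species P and Species C form a cherry on this tree, so they are sister taxa.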